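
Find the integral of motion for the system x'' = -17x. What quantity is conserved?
E = (x')^2 + 17x^2

Multiply the equation by x':
x' * x'' = -17x * x'
The left side is d/dt[(x')^2/2] and the right side is d/dt[-17x^2/2], so
d/dt[(x')^2/2 + 17x^2/2] = 0, i.e. (x')^2/2 + 17x^2/2 = constant.
Multiplying by 2, the integral of motion is E = (x')^2 + 17x^2.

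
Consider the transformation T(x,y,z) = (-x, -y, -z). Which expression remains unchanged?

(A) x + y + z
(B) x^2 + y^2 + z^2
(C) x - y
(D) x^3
B

Apply T(x,y,z) = (-x, -y, -z) to each option, i.e. replace (x, y, z) by the transformed coordinates.
Substitute the transformed coordinates into each option and compare with the original:
(A) x + y + z  ->  (-x) + (-y) + (-z) = -x - y - z   [differs from x + y + z: not invariant]
(B) x^2 + y^2 + z^2  ->  (-x)^2 + (-y)^2 + (-z)^2 = x^2 + y^2 + z^2   [equals x^2 + y^2 + z^2: invariant]
(C) x - y  ->  (-x) - (-y) = -x + y   [differs from x - y: not invariant]
(D) x^3  ->  (-x)^3 = -x^3   [differs from x^3: not invariant]

Only option (B), x^2 + y^2 + z^2, is unchanged by the transformation.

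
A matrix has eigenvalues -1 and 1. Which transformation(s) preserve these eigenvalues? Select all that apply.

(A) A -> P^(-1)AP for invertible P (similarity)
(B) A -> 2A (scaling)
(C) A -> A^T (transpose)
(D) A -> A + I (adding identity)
A and C

Eigenvalues are preserved by:
1. Similarity transformations: A -> P^(-1)AP (same characteristic polynomial)
2. Transpose: A^T has the same eigenvalues as A

Eigenvalues are NOT preserved by:
- Adding identity: eigenvalues become -1+1, 1+1
- Scaling: eigenvalues become -2, 2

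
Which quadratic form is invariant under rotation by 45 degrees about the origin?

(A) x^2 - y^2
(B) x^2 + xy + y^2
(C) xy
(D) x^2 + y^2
D

Rotation by 45 degrees sends (x, y) to (sqrt(2)x/2 - sqrt(2)y/2, sqrt(2)x/2 + sqrt(2)y/2).
Substitute the transformed coordinates into each option and compare with the original:
(A) x^2 - y^2  ->  (sqrt(2)x/2 - sqrt(2)y/2)^2 - (sqrt(2)x/2 + sqrt(2)y/2)^2 = -2xy   [differs from x^2 - y^2: not invariant]
(B) x^2 + xy + y^2  ->  (sqrt(2)x/2 - sqrt(2)y/2)^2 + (sqrt(2)x/2 - sqrt(2)y/2)(sqrt(2)x/2 + sqrt(2)y/2) + (sqrt(2)x/2 + sqrt(2)y/2)^2 = 3x^2/2 + y^2/2   [differs from x^2 + xy + y^2: not invariant]
(C) xy  ->  (sqrt(2)x/2 - sqrt(2)y/2)(sqrt(2)x/2 + sqrt(2)y/2) = x^2/2 - y^2/2   [differs from xy: not invariant]
(D) x^2 + y^2  ->  (sqrt(2)x/2 - sqrt(2)y/2)^2 + (sqrt(2)x/2 + sqrt(2)y/2)^2 = x^2 + y^2   [equals x^2 + y^2: invariant]

Only option (D), x^2 + y^2, is unchanged by the transformation.
x^2 + y^2 is the squared distance from the origin, which rotations preserve.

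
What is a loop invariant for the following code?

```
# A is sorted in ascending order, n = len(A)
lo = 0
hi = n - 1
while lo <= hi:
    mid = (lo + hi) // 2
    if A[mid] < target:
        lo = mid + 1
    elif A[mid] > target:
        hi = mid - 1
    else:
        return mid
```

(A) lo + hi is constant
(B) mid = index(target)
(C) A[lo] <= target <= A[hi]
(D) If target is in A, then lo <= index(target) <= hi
D

A loop invariant must hold before the first iteration and be re-established by every execution of the body.

(D) If target is in A, then lo <= index(target) <= hi: Before the loop [lo, hi] = [0, n-1] covers every index. When A[mid] < target, sortedness puts target strictly to the right of mid, so setting lo = mid + 1 keeps index(target) in [lo, hi]; symmetrically for hi = mid - 1. Hence 'if target is in A then lo <= index(target) <= hi' holds after every iteration, and when lo > hi it proves target is absent.

The other options fail:
(A) lo + hi is constant: each iteration moves exactly one of lo, hi, so lo + hi changes (e.g. 0 + (n-1) becomes (mid+1) + (n-1)).
(B) mid = index(target): mid is just the current probe; it equals index(target) only on the iteration that returns.
(C) A[lo] <= target <= A[hi]: fails when target is not in A (e.g. target < A[0] already violates it before the loop), so it is not maintained in general.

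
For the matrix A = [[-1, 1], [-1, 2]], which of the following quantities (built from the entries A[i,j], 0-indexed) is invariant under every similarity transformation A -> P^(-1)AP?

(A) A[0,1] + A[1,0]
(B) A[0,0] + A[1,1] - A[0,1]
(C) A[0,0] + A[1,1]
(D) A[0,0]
C

A[0,0] + A[1,1] is the trace of A. By the cyclic property of the trace, tr(P^(-1)AP) = tr(APP^(-1)) = tr(A), so it is the same for every matrix similar to A.

The other combinations are not similarity invariants. For example, take P = [[1, -1], [0, 1]] (det P = 1), so P^(-1) = [[1, 1], [0, 1]] and
B = P^(-1)AP = [[-2, 5], [-1, 3]].
Evaluating each option on A and on B:
(A) A[0,1] + A[1,0]: 0 for A, 4 for B -> changes
(B) A[0,0] + A[1,1] - A[0,1]: 0 for A, -4 for B -> changes
(C) A[0,0] + A[1,1]: 1 for A, 1 for B -> unchanged
(D) A[0,0]: -1 for A, -2 for B -> changes

Only (C) A[0,0] + A[1,1] = 1 survives (and it does so for every P, not just this one), so it is the invariant.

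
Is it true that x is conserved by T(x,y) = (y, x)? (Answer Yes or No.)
No

Substitute T(x,y) = (y, x) into the expression and compare with the original.

Original: x
After applying T: (y) = y

This differs from the original x (difference: -x + y), so the expression is NOT invariant.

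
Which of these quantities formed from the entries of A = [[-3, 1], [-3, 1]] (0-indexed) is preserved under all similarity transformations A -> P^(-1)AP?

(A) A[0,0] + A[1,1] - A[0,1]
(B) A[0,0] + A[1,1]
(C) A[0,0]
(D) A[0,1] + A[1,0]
B

A[0,0] + A[1,1] is the trace of A. By the cyclic property of the trace, tr(P^(-1)AP) = tr(APP^(-1)) = tr(A), so it is the same for every matrix similar to A.

The other combinations are not similarity invariants. For example, take P = [[1, 1], [1, 2]] (det P = 1), so P^(-1) = [[2, -1], [-1, 1]] and
B = P^(-1)AP = [[-2, -1], [0, 0]].
Evaluating each option on A and on B:
(A) A[0,0] + A[1,1] - A[0,1]: -3 for A, -1 for B -> changes
(B) A[0,0] + A[1,1]: -2 for A, -2 for B -> unchanged
(C) A[0,0]: -3 for A, -2 for B -> changes
(D) A[0,1] + A[1,0]: -2 for A, -1 for B -> changes

Only (B) A[0,0] + A[1,1] = -2 survives (and it does so for every P, not just this one), so it is the invariant.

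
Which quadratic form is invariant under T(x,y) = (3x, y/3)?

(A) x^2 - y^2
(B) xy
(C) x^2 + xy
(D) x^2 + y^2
B

T multiplies x by 3 and divides y by 3.
Substitute the transformed coordinates into each option and compare with the original:
(A) x^2 - y^2  ->  (3x)^2 - (y/3)^2 = 9x^2 - y^2/9   [differs from x^2 - y^2: not invariant]
(B) xy  ->  (3x)(y/3) = xy   [equals xy: invariant]
(C) x^2 + xy  ->  (3x)^2 + (3x)(y/3) = 9x^2 + xy   [differs from x^2 + xy: not invariant]
(D) x^2 + y^2  ->  (3x)^2 + (y/3)^2 = 9x^2 + y^2/9   [differs from x^2 + y^2: not invariant]

Only option (B), xy, is unchanged by the transformation.
The factors 3 and 1/3 cancel only in the pure product xy.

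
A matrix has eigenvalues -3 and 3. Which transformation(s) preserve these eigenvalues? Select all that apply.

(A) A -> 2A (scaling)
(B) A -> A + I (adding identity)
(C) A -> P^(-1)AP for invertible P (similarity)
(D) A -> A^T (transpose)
C and D

Eigenvalues are preserved by:
1. Similarity transformations: A -> P^(-1)AP (same characteristic polynomial)
2. Transpose: A^T has the same eigenvalues as A

Eigenvalues are NOT preserved by:
- Adding identity: eigenvalues become -3+1, 3+1
- Scaling: eigenvalues become -6, 6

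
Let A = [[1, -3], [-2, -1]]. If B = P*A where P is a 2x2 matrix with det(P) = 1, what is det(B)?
-7

By the multiplicative property of determinants, det(B) = det(P*A) = det(P) * det(A) = det(A),
so the determinant is invariant under multiplication by any determinant-1 matrix; we just need det(A).

det(A) = (1)(-1) - (-3)(-2) = -1 - 6 = -7

Therefore det(B) = 1 * (-7) = -7.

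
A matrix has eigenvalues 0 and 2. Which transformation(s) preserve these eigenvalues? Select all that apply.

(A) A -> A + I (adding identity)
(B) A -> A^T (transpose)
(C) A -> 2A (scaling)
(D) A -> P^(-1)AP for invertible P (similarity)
B and D

Eigenvalues are preserved by:
1. Similarity transformations: A -> P^(-1)AP (same characteristic polynomial)
2. Transpose: A^T has the same eigenvalues as A

Eigenvalues are NOT preserved by:
- Adding identity: eigenvalues become 0+1, 2+1
- Scaling: eigenvalues become 0, 4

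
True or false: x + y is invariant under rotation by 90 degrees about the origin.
False

Applying rotation by 90 degrees: x' = x*cos(90 degrees) - y*sin(90 degrees) = -y, y' = x*sin(90 degrees) + y*cos(90 degrees) = x

Substituting into x + y:
(-y) + (x)
= x - y

This differs from the original expression x + y, so it is NOT invariant.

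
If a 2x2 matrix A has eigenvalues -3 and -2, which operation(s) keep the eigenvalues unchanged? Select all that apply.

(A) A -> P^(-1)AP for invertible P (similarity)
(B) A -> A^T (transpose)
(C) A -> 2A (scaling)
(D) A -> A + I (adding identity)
A and B

Eigenvalues are preserved by:
1. Similarity transformations: A -> P^(-1)AP (same characteristic polynomial)
2. Transpose: A^T has the same eigenvalues as A

Eigenvalues are NOT preserved by:
- Adding identity: eigenvalues become -3+1, -2+1
- Scaling: eigenvalues become -6, -4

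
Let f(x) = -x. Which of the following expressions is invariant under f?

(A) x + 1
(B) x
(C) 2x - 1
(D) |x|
D

For f(x) = -x:
Applying f replaces x by -x. Since |-x| = |x|, the absolute value is unchanged by f, whereas x -> -x, 2x - 1 -> -2x - 1 and x + 1 -> -x + 1 all change.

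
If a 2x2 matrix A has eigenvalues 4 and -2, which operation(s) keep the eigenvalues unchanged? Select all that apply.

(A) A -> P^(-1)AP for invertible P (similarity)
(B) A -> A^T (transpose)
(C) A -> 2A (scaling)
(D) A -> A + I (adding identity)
A and B

Eigenvalues are preserved by:
1. Similarity transformations: A -> P^(-1)AP (same characteristic polynomial)
2. Transpose: A^T has the same eigenvalues as A

Eigenvalues are NOT preserved by:
- Adding identity: eigenvalues become 4+1, -2+1
- Scaling: eigenvalues become 8, -4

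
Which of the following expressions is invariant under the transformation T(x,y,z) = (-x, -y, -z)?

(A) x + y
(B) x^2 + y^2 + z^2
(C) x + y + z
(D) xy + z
B

Apply T(x,y,z) = (-x, -y, -z) to each option, i.e. replace (x, y, z) by the transformed coordinates.
Substitute the transformed coordinates into each option and compare with the original:
(A) x + y  ->  (-x) + (-y) = -x - y   [differs from x + y: not invariant]
(B) x^2 + y^2 + z^2  ->  (-x)^2 + (-y)^2 + (-z)^2 = x^2 + y^2 + z^2   [equals x^2 + y^2 + z^2: invariant]
(C) x + y + z  ->  (-x) + (-y) + (-z) = -x - y - z   [differs from x + y + z: not invariant]
(D) xy + z  ->  (-x)(-y) + (-z) = xy - z   [differs from xy + z: not invariant]

Only option (B), x^2 + y^2 + z^2, is unchanged by the transformation.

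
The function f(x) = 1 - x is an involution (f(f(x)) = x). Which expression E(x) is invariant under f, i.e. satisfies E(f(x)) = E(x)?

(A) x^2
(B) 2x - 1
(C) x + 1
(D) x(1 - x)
D

Replace x by f(x) = 1 - x in each option and simplify. As a quick numerical cross-check, also compare E(5) with E(f(5)) = E(-4).

(A) x^2  ->  (1 - x)^2 = (x - 1)^2; check: E(5) = 25 but E(-4) = 16.   [not invariant]
(B) 2x - 1  ->  2(1 - x) - 1 = 1 - 2x; check: E(5) = 9 but E(-4) = -9.   [not invariant]
(C) x + 1  ->  (1 - x) + 1 = 2 - x; check: E(5) = 6 but E(-4) = -3.   [not invariant]
(D) x(1 - x)  ->  (1 - x)(1 - (1 - x)), which simplifies back to x(1 - x); check: E(5) = -20, E(-4) = -20.   [invariant]

Only (D) is unchanged. E is symmetric under swapping x with f(x) = 1 - x, which is exactly what an involution does.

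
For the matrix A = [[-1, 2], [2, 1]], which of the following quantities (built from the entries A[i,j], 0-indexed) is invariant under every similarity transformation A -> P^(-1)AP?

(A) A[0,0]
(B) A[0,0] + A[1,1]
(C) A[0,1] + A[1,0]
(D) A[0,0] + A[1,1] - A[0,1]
B

A[0,0] + A[1,1] is the trace of A. By the cyclic property of the trace, tr(P^(-1)AP) = tr(APP^(-1)) = tr(A), so it is the same for every matrix similar to A.

The other combinations are not similarity invariants. For example, take P = [[1, 2], [0, 1]] (det P = 1), so P^(-1) = [[1, -2], [0, 1]] and
B = P^(-1)AP = [[-5, -10], [2, 5]].
Evaluating each option on A and on B:
(A) A[0,0]: -1 for A, -5 for B -> changes
(B) A[0,0] + A[1,1]: 0 for A, 0 for B -> unchanged
(C) A[0,1] + A[1,0]: 4 for A, -8 for B -> changes
(D) A[0,0] + A[1,1] - A[0,1]: -2 for A, 10 for B -> changes

Only (B) A[0,0] + A[1,1] = 0 survives (and it does so for every P, not just this one), so it is the invariant.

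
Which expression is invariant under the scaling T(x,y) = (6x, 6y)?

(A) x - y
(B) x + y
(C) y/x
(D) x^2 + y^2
C

Under the uniform scaling T(x,y) = (6x, 6y):
Substitute the transformed coordinates into each option and compare with the original:
(A) x - y  ->  (6x) - (6y) = 6x - 6y   [differs from x - y: not invariant]
(B) x + y  ->  (6x) + (6y) = 6x + 6y   [differs from x + y: not invariant]
(C) y/x  ->  (6y)/(6x) = y/x   [equals y/x: invariant]
(D) x^2 + y^2  ->  (6x)^2 + (6y)^2 = 36x^2 + 36y^2   [differs from x^2 + y^2: not invariant]

Only option (C), y/x, is unchanged by the transformation.
The common factor 6 cancels in a ratio of coordinates, while sums, products and sums of squares pick up factors of 6 or 36.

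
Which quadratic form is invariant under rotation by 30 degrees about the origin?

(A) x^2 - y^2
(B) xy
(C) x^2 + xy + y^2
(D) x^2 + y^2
D

Rotation by 30 degrees sends (x, y) to (sqrt(3)x/2 - y/2, x/2 + sqrt(3)y/2).
Substitute the transformed coordinates into each option and compare with the original:
(A) x^2 - y^2  ->  (sqrt(3)x/2 - y/2)^2 - (x/2 + sqrt(3)y/2)^2 = x^2/2 - sqrt(3)xy - y^2/2   [differs from x^2 - y^2: not invariant]
(B) xy  ->  (sqrt(3)x/2 - y/2)(x/2 + sqrt(3)y/2) = sqrt(3)x^2/4 + xy/2 - sqrt(3)y^2/4   [differs from xy: not invariant]
(C) x^2 + xy + y^2  ->  (sqrt(3)x/2 - y/2)^2 + (sqrt(3)x/2 - y/2)(x/2 + sqrt(3)y/2) + (x/2 + sqrt(3)y/2)^2 = sqrt(3)x^2/4 + x^2 + xy/2 - sqrt(3)y^2/4 + y^2   [differs from x^2 + xy + y^2: not invariant]
(D) x^2 + y^2  ->  (sqrt(3)x/2 - y/2)^2 + (x/2 + sqrt(3)y/2)^2 = x^2 + y^2   [equals x^2 + y^2: invariant]

Only option (D), x^2 + y^2, is unchanged by the transformation.
x^2 + y^2 is the squared distance from the origin, which rotations preserve.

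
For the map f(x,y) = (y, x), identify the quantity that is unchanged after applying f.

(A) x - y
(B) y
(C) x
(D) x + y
D

For f(x,y) = (y, x):
After applying f: x' = y, y' = x. So x' + y' = y + x = x + y.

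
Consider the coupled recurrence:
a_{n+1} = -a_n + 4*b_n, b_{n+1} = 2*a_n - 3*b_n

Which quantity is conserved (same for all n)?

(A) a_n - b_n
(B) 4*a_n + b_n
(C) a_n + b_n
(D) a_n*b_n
C

Replace a_n by a_{n+1} = -a_n + 4*b_n and b_n by b_{n+1} = 2*a_n - 3*b_n in each option and simplify:
(A) a_n - b_n  ->  (-a_n + 4*b_n) - (2*a_n - 3*b_n) = -3*a_n + 7*b_n   [not conserved]
(B) 4*a_n + b_n  ->  4*(-a_n + 4*b_n) + (2*a_n - 3*b_n) = -2*a_n + 13*b_n   [not conserved]
(C) a_n + b_n  ->  (-a_n + 4*b_n) + (2*a_n - 3*b_n) = a_n + b_n   [conserved]
(D) a_n*b_n  ->  (-a_n + 4*b_n)*(2*a_n - 3*b_n) = -2*a_n^2 + 11*a_n*b_n - 12*b_n^2   [not conserved]

Only (C) a_n + b_n returns to itself after one step, so it is the conserved quantity.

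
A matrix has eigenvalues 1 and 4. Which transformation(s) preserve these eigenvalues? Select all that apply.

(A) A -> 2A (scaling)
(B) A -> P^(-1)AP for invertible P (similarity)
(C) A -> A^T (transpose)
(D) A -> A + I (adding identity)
B and C

Eigenvalues are preserved by:
1. Similarity transformations: A -> P^(-1)AP (same characteristic polynomial)
2. Transpose: A^T has the same eigenvalues as A

Eigenvalues are NOT preserved by:
- Adding identity: eigenvalues become 1+1, 4+1
- Scaling: eigenvalues become 2, 8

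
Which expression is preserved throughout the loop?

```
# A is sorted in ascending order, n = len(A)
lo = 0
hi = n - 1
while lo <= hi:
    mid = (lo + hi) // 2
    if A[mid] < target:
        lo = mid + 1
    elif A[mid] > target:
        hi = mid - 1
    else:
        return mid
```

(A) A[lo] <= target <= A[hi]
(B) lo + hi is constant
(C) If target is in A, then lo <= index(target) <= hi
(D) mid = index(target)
C

A loop invariant must hold before the first iteration and be re-established by every execution of the body.

(C) If target is in A, then lo <= index(target) <= hi: Before the loop [lo, hi] = [0, n-1] covers every index. When A[mid] < target, sortedness puts target strictly to the right of mid, so setting lo = mid + 1 keeps index(target) in [lo, hi]; symmetrically for hi = mid - 1. Hence 'if target is in A then lo <= index(target) <= hi' holds after every iteration, and when lo > hi it proves target is absent.

The other options fail:
(A) A[lo] <= target <= A[hi]: fails when target is not in A (e.g. target < A[0] already violates it before the loop), so it is not maintained in general.
(B) lo + hi is constant: each iteration moves exactly one of lo, hi, so lo + hi changes (e.g. 0 + (n-1) becomes (mid+1) + (n-1)).
(D) mid = index(target): mid is just the current probe; it equals index(target) only on the iteration that returns.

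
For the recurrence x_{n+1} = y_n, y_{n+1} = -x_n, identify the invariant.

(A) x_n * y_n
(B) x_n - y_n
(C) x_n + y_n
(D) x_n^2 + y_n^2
D

For the recurrence x_{n+1} = y_n, y_{n+1} = -x_n:

x_{n+1}^2 + y_{n+1}^2 = y_n^2 + (-x_n)^2 = x_n^2 + y_n^2
The sum of squares is conserved (like energy in a harmonic oscillator).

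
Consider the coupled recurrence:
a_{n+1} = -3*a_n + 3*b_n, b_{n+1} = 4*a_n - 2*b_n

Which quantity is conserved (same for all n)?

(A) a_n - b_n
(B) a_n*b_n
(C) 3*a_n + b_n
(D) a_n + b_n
D

Replace a_n by a_{n+1} = -3*a_n + 3*b_n and b_n by b_{n+1} = 4*a_n - 2*b_n in each option and simplify:
(A) a_n - b_n  ->  (-3*a_n + 3*b_n) - (4*a_n - 2*b_n) = -7*a_n + 5*b_n   [not conserved]
(B) a_n*b_n  ->  (-3*a_n + 3*b_n)*(4*a_n - 2*b_n) = -12*a_n^2 + 18*a_n*b_n - 6*b_n^2   [not conserved]
(C) 3*a_n + b_n  ->  3*(-3*a_n + 3*b_n) + (4*a_n - 2*b_n) = -5*a_n + 7*b_n   [not conserved]
(D) a_n + b_n  ->  (-3*a_n + 3*b_n) + (4*a_n - 2*b_n) = a_n + b_n   [conserved]

Only (D) a_n + b_n returns to itself after one step, so it is the conserved quantity.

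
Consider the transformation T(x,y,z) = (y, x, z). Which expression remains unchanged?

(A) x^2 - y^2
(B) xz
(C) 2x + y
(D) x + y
D

Apply T(x,y,z) = (y, x, z) to each option, i.e. replace (x, y, z) by the transformed coordinates.
Substitute the transformed coordinates into each option and compare with the original:
(A) x^2 - y^2  ->  (y)^2 - (x)^2 = -x^2 + y^2   [differs from x^2 - y^2: not invariant]
(B) xz  ->  (y)(z) = yz   [differs from xz: not invariant]
(C) 2x + y  ->  2(y) + (x) = x + 2y   [differs from 2x + y: not invariant]
(D) x + y  ->  (y) + (x) = x + y   [equals x + y: invariant]

Only option (D), x + y, is unchanged by the transformation.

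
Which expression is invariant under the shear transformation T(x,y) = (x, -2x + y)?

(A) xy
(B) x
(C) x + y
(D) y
B

Under the shear T(x,y) = (x, -2x + y):
Substitute the transformed coordinates into each option and compare with the original:
(A) xy  ->  (x)(-2x + y) = -2x^2 + xy   [differs from xy: not invariant]
(B) x  ->  (x) = x   [equals x: invariant]
(C) x + y  ->  (x) + (-2x + y) = -x + y   [differs from x + y: not invariant]
(D) y  ->  (-2x + y) = -2x + y   [differs from y: not invariant]

Only option (B), x, is unchanged by the transformation.
A vertical shear moves points parallel to the y-axis, so the x-coordinate (and any function of x alone) is unchanged.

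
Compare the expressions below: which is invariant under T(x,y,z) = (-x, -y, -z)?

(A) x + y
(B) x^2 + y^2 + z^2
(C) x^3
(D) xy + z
B

Apply T(x,y,z) = (-x, -y, -z) to each option, i.e. replace (x, y, z) by the transformed coordinates.
Substitute the transformed coordinates into each option and compare with the original:
(A) x + y  ->  (-x) + (-y) = -x - y   [differs from x + y: not invariant]
(B) x^2 + y^2 + z^2  ->  (-x)^2 + (-y)^2 + (-z)^2 = x^2 + y^2 + z^2   [equals x^2 + y^2 + z^2: invariant]
(C) x^3  ->  (-x)^3 = -x^3   [differs from x^3: not invariant]
(D) xy + z  ->  (-x)(-y) + (-z) = xy - z   [differs from xy + z: not invariant]

Only option (B), x^2 + y^2 + z^2, is unchanged by the transformation.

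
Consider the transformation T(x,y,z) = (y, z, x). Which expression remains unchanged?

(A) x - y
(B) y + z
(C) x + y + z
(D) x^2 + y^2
C

Apply T(x,y,z) = (y, z, x) to each option, i.e. replace (x, y, z) by the transformed coordinates.
Substitute the transformed coordinates into each option and compare with the original:
(A) x - y  ->  (y) - (z) = y - z   [differs from x - y: not invariant]
(B) y + z  ->  (z) + (x) = x + z   [differs from y + z: not invariant]
(C) x + y + z  ->  (y) + (z) + (x) = x + y + z   [equals x + y + z: invariant]
(D) x^2 + y^2  ->  (y)^2 + (z)^2 = y^2 + z^2   [differs from x^2 + y^2: not invariant]

Only option (C), x + y + z, is unchanged by the transformation.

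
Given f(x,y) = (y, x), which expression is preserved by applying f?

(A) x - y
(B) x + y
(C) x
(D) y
B

For f(x,y) = (y, x):
After applying f: x' = y, y' = x. So x' + y' = y + x = x + y.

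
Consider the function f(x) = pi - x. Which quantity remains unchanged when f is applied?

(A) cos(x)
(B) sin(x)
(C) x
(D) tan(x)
B

For f(x) = pi - x:
sin(pi - x) = sin(x), so sine is invariant under this transformation.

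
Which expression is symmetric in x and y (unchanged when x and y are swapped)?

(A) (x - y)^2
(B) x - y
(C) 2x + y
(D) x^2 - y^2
A

A symmetric expression is unchanged when the variables are permuted; here the transformation to test is the swap (x, y) -> (y, x).
Substitute the transformed coordinates into each option and compare with the original:
(A) (x - y)^2  ->  ((y) - (x))^2 = x^2 - 2xy + y^2   [equals (x - y)^2: invariant]
(B) x - y  ->  (y) - (x) = -x + y   [differs from x - y: not invariant]
(C) 2x + y  ->  2(y) + (x) = x + 2y   [differs from 2x + y: not invariant]
(D) x^2 - y^2  ->  (y)^2 - (x)^2 = -x^2 + y^2   [differs from x^2 - y^2: not invariant]

Only option (A), (x - y)^2, is unchanged by the transformation.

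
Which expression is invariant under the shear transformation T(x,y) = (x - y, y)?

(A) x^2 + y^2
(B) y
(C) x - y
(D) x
B

Under the shear T(x,y) = (x - y, y):
Substitute the transformed coordinates into each option and compare with the original:
(A) x^2 + y^2  ->  (x - y)^2 + (y)^2 = x^2 - 2xy + 2y^2   [differs from x^2 + y^2: not invariant]
(B) y  ->  (y) = y   [equals y: invariant]
(C) x - y  ->  (x - y) - (y) = x - 2y   [differs from x - y: not invariant]
(D) x  ->  (x - y) = x - y   [differs from x: not invariant]

Only option (B), y, is unchanged by the transformation.
A horizontal shear moves points parallel to the x-axis, so the y-coordinate (and any function of y alone) is unchanged.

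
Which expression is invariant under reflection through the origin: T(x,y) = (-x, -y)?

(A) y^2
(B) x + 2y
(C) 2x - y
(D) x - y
A

The map is reflection through the origin: T(x,y) = (-x, -y).
Substitute the transformed coordinates into each option and compare with the original:
(A) y^2  ->  (-y)^2 = y^2   [equals y^2: invariant]
(B) x + 2y  ->  (-x) + 2(-y) = -x - 2y   [differs from x + 2y: not invariant]
(C) 2x - y  ->  2(-x) - (-y) = -2x + y   [differs from 2x - y: not invariant]
(D) x - y  ->  (-x) - (-y) = -x + y   [differs from x - y: not invariant]

Only option (A), y^2, is unchanged by the transformation.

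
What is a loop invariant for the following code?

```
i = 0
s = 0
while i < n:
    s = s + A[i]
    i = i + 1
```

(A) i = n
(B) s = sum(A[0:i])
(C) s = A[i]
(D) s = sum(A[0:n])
B

A loop invariant must hold before the first iteration and be re-established by every execution of the body.

(B) s = sum(A[0:i]): Initially i = 0 and s = 0 = sum of the empty slice A[0:0]. If s = sum(A[0:i]) holds at the top of an iteration, the body sets s to sum(A[0:i]) + A[i] = sum(A[0:i+1]) and then i to i+1, so s = sum(A[0:i]) holds again. At exit i = n, giving s = sum(A[0:n]).

The other options fail:
(A) i = n: false initially (i = 0); it is the exit condition, not an invariant.
(C) s = A[i]: after the first iteration s = A[0] but i = 1, so s = A[i] compares s with the wrong element (and fails in general).
(D) s = sum(A[0:n]): false before the loop (s = 0, not the full sum) -- it only becomes true at exit.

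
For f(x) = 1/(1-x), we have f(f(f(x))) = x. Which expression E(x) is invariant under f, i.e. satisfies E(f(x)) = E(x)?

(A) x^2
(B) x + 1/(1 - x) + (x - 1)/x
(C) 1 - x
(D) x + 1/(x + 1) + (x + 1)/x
B

Replace x by f(x) = 1/(1 - x) in each option and simplify. As a quick numerical cross-check, also compare E(3) with E(f(3)) = E(-1/2).

(A) x^2  ->  (1/(1 - x))^2 = (x - 1)^(-2); check: E(3) = 9 but E(-1/2) = 1/4.   [not invariant]
(B) x + 1/(1 - x) + (x - 1)/x  ->  (1/(1 - x)) + 1/(1 - (1/(1 - x))) + ((1/(1 - x)) - 1)/(1/(1 - x)), which simplifies back to x + 1/(1 - x) + (x - 1)/x; check: E(3) = 19/6, E(-1/2) = 19/6.   [invariant]
(C) 1 - x  ->  1 - (1/(1 - x)) = x/(x - 1); check: E(3) = -2 but E(-1/2) = 3/2.   [not invariant]
(D) x + 1/(x + 1) + (x + 1)/x  ->  (1/(1 - x)) + 1/((1/(1 - x)) + 1) + ((1/(1 - x)) + 1)/(1/(1 - x)) = (-x^3 + 6x^2 - 11x + 7)/(x^2 - 3x + 2); check: E(3) = 55/12 but E(-1/2) = 1/2.   [not invariant]

Only (B) is unchanged. Indeed f(f(x)) = 1/(1 - 1/(1-x)) = (1-x)/(-x) = (x-1)/x, so E(x) = x + f(x) + f(f(x)) is the sum over the whole 3-cycle; applying f just permutes the three terms cyclically (x -> f(x) -> f(f(x)) -> x), leaving the sum unchanged.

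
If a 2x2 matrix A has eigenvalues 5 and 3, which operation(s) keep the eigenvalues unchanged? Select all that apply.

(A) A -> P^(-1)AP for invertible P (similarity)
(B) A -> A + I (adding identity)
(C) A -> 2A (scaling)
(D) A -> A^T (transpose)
A and D

Eigenvalues are preserved by:
1. Similarity transformations: A -> P^(-1)AP (same characteristic polynomial)
2. Transpose: A^T has the same eigenvalues as A

Eigenvalues are NOT preserved by:
- Adding identity: eigenvalues become 5+1, 3+1
- Scaling: eigenvalues become 10, 6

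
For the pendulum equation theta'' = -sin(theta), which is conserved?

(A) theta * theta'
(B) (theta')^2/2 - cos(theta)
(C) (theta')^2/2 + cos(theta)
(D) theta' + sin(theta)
B

A first integral I satisfies dI/dt = 0 along every solution. Differentiate each option and use the equation of motion:
(A) d/dt[theta * theta'] = (theta')^2 + theta theta'' = (theta')^2 - theta sin(theta), not identically 0
(B) d/dt[(theta')^2/2 - cos(theta)] = theta' theta'' + sin(theta) theta' = theta'(-sin(theta)) + theta' sin(theta) = 0
(C) d/dt[(theta')^2/2 + cos(theta)] = theta' theta'' - sin(theta) theta' = -2 theta' sin(theta), not identically 0
(D) d/dt[theta' + sin(theta)] = theta'' + cos(theta) theta' = -sin(theta) + theta' cos(theta), not identically 0

Only (B) has zero time-derivative. This is the total energy: kinetic (theta')^2/2 plus potential -cos(theta).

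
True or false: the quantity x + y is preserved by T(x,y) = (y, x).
True

Substitute T(x,y) = (y, x) into the expression and compare with the original.

Original: x + y
After applying T: (y) + (x) = x + y

This is identical to the original x + y, so the expression is invariant.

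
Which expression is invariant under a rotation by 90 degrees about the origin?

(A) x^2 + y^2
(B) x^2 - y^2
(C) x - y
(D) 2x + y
A

A rotation by 90 degrees sends (x, y) to (-y, x).
Substitute the transformed coordinates into each option and compare with the original:
(A) x^2 + y^2  ->  (-y)^2 + (x)^2 = x^2 + y^2   [equals x^2 + y^2: invariant]
(B) x^2 - y^2  ->  (-y)^2 - (x)^2 = -x^2 + y^2   [differs from x^2 - y^2: not invariant]
(C) x - y  ->  (-y) - (x) = -x - y   [differs from x - y: not invariant]
(D) 2x + y  ->  2(-y) + (x) = x - 2y   [differs from 2x + y: not invariant]

Only option (A), x^2 + y^2, is unchanged by the transformation.
Geometrically, x^2 + y^2 is the squared distance from the origin, which every rotation about the origin preserves.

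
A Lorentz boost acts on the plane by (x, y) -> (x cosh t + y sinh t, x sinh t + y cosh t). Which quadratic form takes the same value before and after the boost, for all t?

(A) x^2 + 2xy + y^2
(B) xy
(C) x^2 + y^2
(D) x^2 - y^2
D

Write x' = x cosh t + y sinh t, y' = x sinh t + y cosh t and substitute into each option:
(A) x^2 + 2xy + y^2: (x' + y')^2 with x' + y' = (x + y)(cosh t + sinh t) = (x + y)e^t, so it becomes (x + y)^2 e^(2t)   [not invariant for t != 0]
(B) xy: (x cosh t + y sinh t)(x sinh t + y cosh t) = xy(cosh^2 t + sinh^2 t) + (x^2 + y^2) sinh t cosh t = xy cosh 2t + (x^2 + y^2)(sinh 2t)/2   [not invariant for t != 0]
(C) x^2 + y^2: (x cosh t + y sinh t)^2 + (x sinh t + y cosh t)^2 = (x^2 + y^2)(cosh^2 t + sinh^2 t) + 4xy sinh t cosh t = (x^2 + y^2) cosh 2t + 2xy sinh 2t   [not invariant for t != 0]
(D) x^2 - y^2: (x cosh t + y sinh t)^2 - (x sinh t + y cosh t)^2 = x^2(cosh^2 t - sinh^2 t) + 2xy(cosh t sinh t - sinh t cosh t) + y^2(sinh^2 t - cosh^2 t) = x^2 - y^2   [invariant, using cosh^2 t - sinh^2 t = 1]

Only (D) x^2 - y^2 is unchanged; it is the Minkowski form preserved by Lorentz boosts, just as x^2 + y^2 is preserved by ordinary rotations.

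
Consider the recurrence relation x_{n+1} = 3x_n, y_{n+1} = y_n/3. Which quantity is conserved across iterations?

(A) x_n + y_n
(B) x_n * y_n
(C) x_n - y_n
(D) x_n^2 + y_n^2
B

For the recurrence x_{n+1} = 3x_n, y_{n+1} = y_n/3:

x_{n+1} * y_{n+1} = (3x_n) * (y_n/3) = x_n * y_n
The product is conserved.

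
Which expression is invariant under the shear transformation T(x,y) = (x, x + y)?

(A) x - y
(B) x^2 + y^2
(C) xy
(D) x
D

Under the shear T(x,y) = (x, x + y):
Substitute the transformed coordinates into each option and compare with the original:
(A) x - y  ->  (x) - (x + y) = -y   [differs from x - y: not invariant]
(B) x^2 + y^2  ->  (x)^2 + (x + y)^2 = 2x^2 + 2xy + y^2   [differs from x^2 + y^2: not invariant]
(C) xy  ->  (x)(x + y) = x^2 + xy   [differs from xy: not invariant]
(D) x  ->  (x) = x   [equals x: invariant]

Only option (D), x, is unchanged by the transformation.
A vertical shear moves points parallel to the y-axis, so the x-coordinate (and any function of x alone) is unchanged.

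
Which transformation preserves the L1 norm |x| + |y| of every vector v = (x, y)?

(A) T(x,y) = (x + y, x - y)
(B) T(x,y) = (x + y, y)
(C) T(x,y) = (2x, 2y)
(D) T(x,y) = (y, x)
D

A transformation preserves a norm if ||T(v)|| = ||v|| for every v; a single vector where the norm changes rules an option out.

(A) T(x,y) = (x + y, x - y): v = (1, 0) has norm |1| + |0| = 1, but T(v) = (1, 1) has norm 2 -- not preserved.
(B) T(x,y) = (x + y, y): v = (0, 1) has norm |0| + |1| = 1, but T(v) = (1, 1) has norm 2 -- not preserved.
(C) T(x,y) = (2x, 2y): v = (1, 0) has norm |1| + |0| = 1, but T(v) = (2, 0) has norm 2 -- not preserved.
(D) T(x,y) = (y, x): preserves the norm -- it only permutes the coordinates and/or flips signs, which leaves |x| + |y| unchanged.

Therefore the answer is (D).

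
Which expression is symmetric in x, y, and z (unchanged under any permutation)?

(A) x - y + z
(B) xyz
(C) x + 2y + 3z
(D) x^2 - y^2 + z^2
B

A symmetric expression is unchanged when the variables are permuted; here the transformation to test is the swap (x, y) -> (y, x).
A symmetric expression must survive every permutation; the single swap x <-> y already eliminates the distractors, and the keyed expression is also unchanged by x <-> z and y <-> z (each variable enters it in exactly the same way).
Substitute the transformed coordinates into each option and compare with the original:
(A) x - y + z  ->  (y) - (x) + z = -x + y + z   [differs from x - y + z: not invariant]
(B) xyz  ->  (y)(x)z = xyz   [equals xyz: invariant]
(C) x + 2y + 3z  ->  (y) + 2(x) + 3z = 2x + y + 3z   [differs from x + 2y + 3z: not invariant]
(D) x^2 - y^2 + z^2  ->  (y)^2 - (x)^2 + z^2 = -x^2 + y^2 + z^2   [differs from x^2 - y^2 + z^2: not invariant]

Only option (B), xyz, is unchanged by the transformation.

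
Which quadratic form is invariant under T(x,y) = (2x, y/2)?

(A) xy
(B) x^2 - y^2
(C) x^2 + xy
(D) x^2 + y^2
A

T multiplies x by 2 and divides y by 2.
Substitute the transformed coordinates into each option and compare with the original:
(A) xy  ->  (2x)(y/2) = xy   [equals xy: invariant]
(B) x^2 - y^2  ->  (2x)^2 - (y/2)^2 = 4x^2 - y^2/4   [differs from x^2 - y^2: not invariant]
(C) x^2 + xy  ->  (2x)^2 + (2x)(y/2) = 4x^2 + xy   [differs from x^2 + xy: not invariant]
(D) x^2 + y^2  ->  (2x)^2 + (y/2)^2 = 4x^2 + y^2/4   [differs from x^2 + y^2: not invariant]

Only option (A), xy, is unchanged by the transformation.
The factors 2 and 1/2 cancel only in the pure product xy.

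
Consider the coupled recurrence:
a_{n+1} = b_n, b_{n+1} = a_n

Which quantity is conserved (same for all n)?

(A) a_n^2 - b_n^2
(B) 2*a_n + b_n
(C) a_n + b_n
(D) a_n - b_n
C

Replace a_n by a_{n+1} = b_n and b_n by b_{n+1} = a_n in each option and simplify:
(A) a_n^2 - b_n^2  ->  (b_n)^2 - (a_n)^2 = -a_n^2 + b_n^2   [not conserved]
(B) 2*a_n + b_n  ->  2*(b_n) + (a_n) = a_n + 2*b_n   [not conserved]
(C) a_n + b_n  ->  (b_n) + (a_n) = a_n + b_n   [conserved]
(D) a_n - b_n  ->  (b_n) - (a_n) = -a_n + b_n   [not conserved]

Only (C) a_n + b_n returns to itself after one step, so it is the conserved quantity.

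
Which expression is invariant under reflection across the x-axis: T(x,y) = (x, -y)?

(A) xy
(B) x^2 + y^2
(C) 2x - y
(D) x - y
B

The map is reflection across the x-axis: T(x,y) = (x, -y).
Substitute the transformed coordinates into each option and compare with the original:
(A) xy  ->  (x)(-y) = -xy   [differs from xy: not invariant]
(B) x^2 + y^2  ->  (x)^2 + (-y)^2 = x^2 + y^2   [equals x^2 + y^2: invariant]
(C) 2x - y  ->  2(x) - (-y) = 2x + y   [differs from 2x - y: not invariant]
(D) x - y  ->  (x) - (-y) = x + y   [differs from x - y: not invariant]

Only option (B), x^2 + y^2, is unchanged by the transformation.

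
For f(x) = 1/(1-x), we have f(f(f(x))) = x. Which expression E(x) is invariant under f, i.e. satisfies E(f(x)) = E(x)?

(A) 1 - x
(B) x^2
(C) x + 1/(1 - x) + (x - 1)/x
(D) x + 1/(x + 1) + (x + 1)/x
C

Replace x by f(x) = 1/(1 - x) in each option and simplify. As a quick numerical cross-check, also compare E(5) with E(f(5)) = E(-1/4).

(A) 1 - x  ->  1 - (1/(1 - x)) = x/(x - 1); check: E(5) = -4 but E(-1/4) = 5/4.   [not invariant]
(B) x^2  ->  (1/(1 - x))^2 = (x - 1)^(-2); check: E(5) = 25 but E(-1/4) = 1/16.   [not invariant]
(C) x + 1/(1 - x) + (x - 1)/x  ->  (1/(1 - x)) + 1/(1 - (1/(1 - x))) + ((1/(1 - x)) - 1)/(1/(1 - x)), which simplifies back to x + 1/(1 - x) + (x - 1)/x; check: E(5) = 111/20, E(-1/4) = 111/20.   [invariant]
(D) x + 1/(x + 1) + (x + 1)/x  ->  (1/(1 - x)) + 1/((1/(1 - x)) + 1) + ((1/(1 - x)) + 1)/(1/(1 - x)) = (-x^3 + 6x^2 - 11x + 7)/(x^2 - 3x + 2); check: E(5) = 191/30 but E(-1/4) = -23/12.   [not invariant]

Only (C) is unchanged. Indeed f(f(x)) = 1/(1 - 1/(1-x)) = (1-x)/(-x) = (x-1)/x, so E(x) = x + f(x) + f(f(x)) is the sum over the whole 3-cycle; applying f just permutes the three terms cyclically (x -> f(x) -> f(f(x)) -> x), leaving the sum unchanged.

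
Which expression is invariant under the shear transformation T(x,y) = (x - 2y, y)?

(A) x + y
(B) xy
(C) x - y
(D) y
D

Under the shear T(x,y) = (x - 2y, y):
Substitute the transformed coordinates into each option and compare with the original:
(A) x + y  ->  (x - 2y) + (y) = x - y   [differs from x + y: not invariant]
(B) xy  ->  (x - 2y)(y) = xy - 2y^2   [differs from xy: not invariant]
(C) x - y  ->  (x - 2y) - (y) = x - 3y   [differs from x - y: not invariant]
(D) y  ->  (y) = y   [equals y: invariant]

Only option (D), y, is unchanged by the transformation.
A horizontal shear moves points parallel to the x-axis, so the y-coordinate (and any function of y alone) is unchanged.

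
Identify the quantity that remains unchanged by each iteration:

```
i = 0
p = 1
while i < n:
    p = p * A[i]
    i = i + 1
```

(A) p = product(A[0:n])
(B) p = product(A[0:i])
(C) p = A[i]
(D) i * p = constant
B

A loop invariant must hold before the first iteration and be re-established by every execution of the body.

(B) p = product(A[0:i]): Initially i = 0 and p = 1 = product of the empty slice A[0:0]. If p = product(A[0:i]) holds at the top of an iteration, the body sets p to product(A[0:i]) * A[i] = product(A[0:i+1]) and then i to i+1, so the property is restored. At exit i = n, giving p = product(A[0:n]).

The other options fail:
(A) p = product(A[0:n]): false before the loop (p = 1, not the full product) -- it only becomes true at exit.
(C) p = A[i]: after the first iteration p = A[0] but i = 1; in general p is a product of several elements, not a single one.
(D) i * p = constant: initially i * p = 0, but after one iteration it is 1 * A[0], which is nonzero in general.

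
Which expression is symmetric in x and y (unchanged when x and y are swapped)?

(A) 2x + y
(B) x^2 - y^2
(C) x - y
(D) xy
D

A symmetric expression is unchanged when the variables are permuted; here the transformation to test is the swap (x, y) -> (y, x).
Substitute the transformed coordinates into each option and compare with the original:
(A) 2x + y  ->  2(y) + (x) = x + 2y   [differs from 2x + y: not invariant]
(B) x^2 - y^2  ->  (y)^2 - (x)^2 = -x^2 + y^2   [differs from x^2 - y^2: not invariant]
(C) x - y  ->  (y) - (x) = -x + y   [differs from x - y: not invariant]
(D) xy  ->  (y)(x) = xy   [equals xy: invariant]

Only option (D), xy, is unchanged by the transformation.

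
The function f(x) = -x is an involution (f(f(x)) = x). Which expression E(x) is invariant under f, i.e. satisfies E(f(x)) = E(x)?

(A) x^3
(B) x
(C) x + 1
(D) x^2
D

Replace x by f(x) = -x in each option and simplify. As a quick numerical cross-check, also compare E(4) with E(f(4)) = E(-4).

(A) x^3  ->  (-x)^3 = -x^3; check: E(4) = 64 but E(-4) = -64.   [not invariant]
(B) x  ->  (-x) = -x; check: E(4) = 4 but E(-4) = -4.   [not invariant]
(C) x + 1  ->  (-x) + 1 = 1 - x; check: E(4) = 5 but E(-4) = -3.   [not invariant]
(D) x^2  ->  (-x)^2, which simplifies back to x^2; check: E(4) = 16, E(-4) = 16.   [invariant]

Only (D) is unchanged. E is symmetric under swapping x with f(x) = -x, which is exactly what an involution does.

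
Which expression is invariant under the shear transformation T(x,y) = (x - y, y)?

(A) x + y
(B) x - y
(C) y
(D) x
C

Under the shear T(x,y) = (x - y, y):
Substitute the transformed coordinates into each option and compare with the original:
(A) x + y  ->  (x - y) + (y) = x   [differs from x + y: not invariant]
(B) x - y  ->  (x - y) - (y) = x - 2y   [differs from x - y: not invariant]
(C) y  ->  (y) = y   [equals y: invariant]
(D) x  ->  (x - y) = x - y   [differs from x: not invariant]

Only option (C), y, is unchanged by the transformation.
A horizontal shear moves points parallel to the x-axis, so the y-coordinate (and any function of y alone) is unchanged.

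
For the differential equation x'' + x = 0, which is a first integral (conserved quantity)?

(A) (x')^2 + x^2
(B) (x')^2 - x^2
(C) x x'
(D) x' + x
A

A first integral I satisfies dI/dt = 0 along every solution. Differentiate each option and use the equation of motion:
(A) d/dt[(x')^2 + x^2] = 2x'x'' + 2x x' = 2x'(-x) + 2x x' = 0
(B) d/dt[(x')^2 - x^2] = 2x'x'' - 2x x' = -4x x', not identically 0
(C) d/dt[x x'] = (x')^2 + x x'' = (x')^2 - x^2, not identically 0
(D) d/dt[x' + x] = x'' + x' = -x + x', not identically 0

Only (A) has zero time-derivative. So the energy-like quantity (x')^2 + x^2 is the first integral.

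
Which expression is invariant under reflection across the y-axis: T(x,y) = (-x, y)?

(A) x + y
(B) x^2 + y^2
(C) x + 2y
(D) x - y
B

The map is reflection across the y-axis: T(x,y) = (-x, y).
Substitute the transformed coordinates into each option and compare with the original:
(A) x + y  ->  (-x) + (y) = -x + y   [differs from x + y: not invariant]
(B) x^2 + y^2  ->  (-x)^2 + (y)^2 = x^2 + y^2   [equals x^2 + y^2: invariant]
(C) x + 2y  ->  (-x) + 2(y) = -x + 2y   [differs from x + 2y: not invariant]
(D) x - y  ->  (-x) - (y) = -x - y   [differs from x - y: not invariant]

Only option (B), x^2 + y^2, is unchanged by the transformation.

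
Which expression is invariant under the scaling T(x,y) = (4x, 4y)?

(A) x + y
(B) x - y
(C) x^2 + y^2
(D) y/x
D

Under the uniform scaling T(x,y) = (4x, 4y):
Substitute the transformed coordinates into each option and compare with the original:
(A) x + y  ->  (4x) + (4y) = 4x + 4y   [differs from x + y: not invariant]
(B) x - y  ->  (4x) - (4y) = 4x - 4y   [differs from x - y: not invariant]
(C) x^2 + y^2  ->  (4x)^2 + (4y)^2 = 16x^2 + 16y^2   [differs from x^2 + y^2: not invariant]
(D) y/x  ->  (4y)/(4x) = y/x   [equals y/x: invariant]

Only option (D), y/x, is unchanged by the transformation.
The common factor 4 cancels in a ratio of coordinates, while sums, products and sums of squares pick up factors of 4 or 16.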